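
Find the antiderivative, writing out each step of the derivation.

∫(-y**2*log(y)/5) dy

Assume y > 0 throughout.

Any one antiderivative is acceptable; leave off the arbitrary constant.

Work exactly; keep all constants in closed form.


Step 1. Integrate ∫(-y**2*log(y)/5) dy by parts with u = log(y), dv = (-y**2/5) dy, so v = -y**3/15 [assuming y > 0]: now -y**3*log(y)/15 + ∫(y**2/15) dy.
Step 2. Evaluate the standard form: now -y**3*log(y)/15 + y**3/45.
Answer: -y**3*log(y)/15 + y**3/45.


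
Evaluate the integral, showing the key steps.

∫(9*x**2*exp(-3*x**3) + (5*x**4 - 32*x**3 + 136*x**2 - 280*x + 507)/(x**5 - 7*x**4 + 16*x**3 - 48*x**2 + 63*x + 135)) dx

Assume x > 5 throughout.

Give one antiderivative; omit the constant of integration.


Step 1. Rewrite: now ∫(9*x**2*exp(-3*x**3)) dx + ∫((5*x**4 - 32*x**3 + 136*x**2 - 280*x + 507)/(x**5 - 7*x**4 + 16*x**3 - 48*x**2 + 63*x + 135)) dx.
Step 2. Substitute u = x**3, turning ∫(9*x**2*exp(-3*x**3)) dx into ∫(3*exp(-3*u)) du: now ∫((5*x**4 - 32*x**3 + 136*x**2 - 280*x + 507)/(x**5 - 7*x**4 + 16*x**3 - 48*x**2 + 63*x + 135)) dx + ∫(3*exp(-3*u)) du.
Step 3. Evaluate the standard form: now ∫((5*x**4 - 32*x**3 + 136*x**2 - 280*x + 507)/(x**5 - 7*x**4 + 16*x**3 - 48*x**2 + 63*x + 135)) dx - exp(-3*u).
Step 4. Substitute back u = x**3: now ∫((5*x**4 - 32*x**3 + 136*x**2 - 280*x + 507)/(x**5 - 7*x**4 + 16*x**3 - 48*x**2 + 63*x + 135)) dx - exp(-3*x**3).
Step 5. Decompose ∫((5*x**4 - 32*x**3 + 136*x**2 - 280*x + 507)/(x**5 - 7*x**4 + 16*x**3 - 48*x**2 + 63*x + 135)) dx by partial fractions, (5*x**4 - 32*x**3 + 136*x**2 - 280*x + 507)/(x**5 - 7*x**4 + 16*x**3 - 48*x**2 + 63*x + 135) = -4/(x**2 + 9) + 4/(x + 1) - 3/(x - 3) + 4/(x - 5): now ∫(4/(x - 5)) dx + ∫(-3/(x - 3)) dx + ∫(4/(x + 1)) dx + ∫(-4/(x**2 + 9)) dx - exp(-3*x**3).
Step 6. Evaluate the standard form [assuming x > 3]: now -3*log(x - 3) + ∫(4/(x - 5)) dx + ∫(4/(x + 1)) dx + ∫(-4/(x**2 + 9)) dx - exp(-3*x**3).
Step 7. Evaluate the standard form [assuming x > 5]: now 4*log(x - 5) - 3*log(x - 3) + ∫(4/(x + 1)) dx + ∫(-4/(x**2 + 9)) dx - exp(-3*x**3).
Step 8. Evaluate the standard form [assuming x > -1]: now 4*log(x - 5) - 3*log(x - 3) + 4*log(x + 1) + ∫(-4/(x**2 + 9)) dx - exp(-3*x**3).
Step 9. Evaluate the standard form: now 4*log(x - 5) - 3*log(x - 3) + 4*log(x + 1) - 4*atan(x/3)/3 - exp(-3*x**3).
Answer: 4*log(x - 5) - 3*log(x - 3) + 4*log(x + 1) - 4*atan(x/3)/3 - exp(-3*x**3).


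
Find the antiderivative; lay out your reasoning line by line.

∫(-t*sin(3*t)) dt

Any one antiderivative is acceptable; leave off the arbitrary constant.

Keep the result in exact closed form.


Step 1. Integrate ∫(-t*sin(3*t)) dt by parts with u = t, dv = (-sin(3*t)) dt, so v = cos(3*t)/3: now t*cos(3*t)/3 + ∫(-cos(3*t)/3) dt.
Step 2. Evaluate the standard form: now t*cos(3*t)/3 - sin(3*t)/9.
Answer: t*cos(3*t)/3 - sin(3*t)/9.


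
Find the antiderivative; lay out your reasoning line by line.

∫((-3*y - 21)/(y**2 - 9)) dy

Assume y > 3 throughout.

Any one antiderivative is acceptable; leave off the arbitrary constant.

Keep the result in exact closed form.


Step 1. Decompose ∫((-3*y - 21)/(y**2 - 9)) dy by partial fractions, (-3*y - 21)/(y**2 - 9) = 2/(y + 3) - 5/(y - 3): now ∫(-5/(y - 3)) dy + ∫(2/(y + 3)) dy.
Step 2. Evaluate the standard form [assuming y > 3]: now -5*log(y - 3) + ∫(2/(y + 3)) dy.
Step 3. Evaluate the standard form [assuming y > -3]: now -5*log(y - 3) + 2*log(y + 3).
Answer: -5*log(y - 3) + 2*log(y + 3).


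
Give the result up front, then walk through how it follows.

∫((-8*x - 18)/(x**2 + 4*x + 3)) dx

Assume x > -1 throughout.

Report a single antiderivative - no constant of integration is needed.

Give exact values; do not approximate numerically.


The answer is -5*log(x + 1) - 3*log(x + 3).
Step 1. Decompose ∫((-8*x - 18)/(x**2 + 4*x + 3)) dx by partial fractions, (-8*x - 18)/(x**2 + 4*x + 3) = -3/(x + 3) - 5/(x + 1): now ∫(-5/(x + 1)) dx + ∫(-3/(x + 3)) dx.
Step 2. Evaluate the standard form [assuming x > -1]: now -5*log(x + 1) + ∫(-3/(x + 3)) dx.
Step 3. Evaluate the standard form [assuming x > -3]: now -5*log(x + 1) - 3*log(x + 3).
Answer: -5*log(x + 1) - 3*log(x + 3).


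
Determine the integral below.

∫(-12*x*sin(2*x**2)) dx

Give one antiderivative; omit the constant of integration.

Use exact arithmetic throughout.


Answer: 3*cos(2*x**2).


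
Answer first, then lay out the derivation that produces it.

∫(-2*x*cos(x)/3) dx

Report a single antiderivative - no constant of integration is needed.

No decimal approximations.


The answer is -2*x*sin(x)/3 - 2*cos(x)/3.
Step 1. Integrate ∫(-2*x*cos(x)/3) dx by parts with u = x, dv = (-2*cos(x)/3) dx, so v = -2*sin(x)/3: now -2*x*sin(x)/3 + ∫(2*sin(x)/3) dx.
Step 2. Evaluate the standard form: now -2*x*sin(x)/3 - 2*cos(x)/3.
Answer: -2*x*sin(x)/3 - 2*cos(x)/3.


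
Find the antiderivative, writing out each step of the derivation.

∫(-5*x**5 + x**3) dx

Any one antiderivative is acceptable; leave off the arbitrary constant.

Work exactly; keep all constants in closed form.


Step 1. Rewrite: now ∫(x**3) dx + ∫(-5*x**5) dx.
Step 2. Evaluate the standard form: now x**4/4 + ∫(-5*x**5) dx.
Step 3. Evaluate the standard form: now -5*x**6/6 + x**4/4.
Answer: -5*x**6/6 + x**4/4.


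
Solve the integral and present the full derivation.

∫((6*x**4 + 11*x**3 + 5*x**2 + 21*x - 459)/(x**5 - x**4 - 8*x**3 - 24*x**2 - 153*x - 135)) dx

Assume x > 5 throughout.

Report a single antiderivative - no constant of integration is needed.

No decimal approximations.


Step 1. Decompose ∫((6*x**4 + 11*x**3 + 5*x**2 + 21*x - 459)/(x**5 - x**4 - 8*x**3 - 24*x**2 - 153*x - 135)) dx by partial fractions, (6*x**4 + 11*x**3 + 5*x**2 + 21*x - 459)/(x**5 - x**4 - 8*x**3 - 24*x**2 - 153*x - 135) = 3/(x**2 + 9) - 1/(x + 3) + 4/(x + 1) + 3/(x - 5): now ∫(3/(x - 5)) dx + ∫(4/(x + 1)) dx + ∫(-1/(x + 3)) dx + ∫(3/(x**2 + 9)) dx.
Step 2. Evaluate the standard form [assuming x > -3]: now -log(x + 3) + ∫(3/(x - 5)) dx + ∫(4/(x + 1)) dx + ∫(3/(x**2 + 9)) dx.
Step 3. Evaluate the standard form [assuming x > -1]: now 4*log(x + 1) - log(x + 3) + ∫(3/(x - 5)) dx + ∫(3/(x**2 + 9)) dx.
Step 4. Evaluate the standard form [assuming x > 5]: now 3*log(x - 5) + 4*log(x + 1) - log(x + 3) + ∫(3/(x**2 + 9)) dx.
Step 5. Evaluate the standard form: now 3*log(x - 5) + 4*log(x + 1) - log(x + 3) + atan(x/3).
Answer: 3*log(x - 5) + 4*log(x + 1) - log(x + 3) + atan(x/3).


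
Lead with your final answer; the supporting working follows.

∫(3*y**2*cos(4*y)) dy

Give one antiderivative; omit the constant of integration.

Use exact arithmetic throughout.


The answer is 3*y**2*sin(4*y)/4 + 3*y*cos(4*y)/8 - 3*sin(4*y)/32.
Step 1. Integrate ∫(3*y**2*cos(4*y)) dy by parts with u = y**2, dv = (3*cos(4*y)) dy, so v = 3*sin(4*y)/4: now 3*y**2*sin(4*y)/4 + ∫(-3*y*sin(4*y)/2) dy.
Step 2. Integrate ∫(-3*y*sin(4*y)/2) dy by parts with u = y, dv = (-3*sin(4*y)/2) dy, so v = 3*cos(4*y)/8: now 3*y**2*sin(4*y)/4 + 3*y*cos(4*y)/8 + ∫(-3*cos(4*y)/8) dy.
Step 3. Evaluate the standard form: now 3*y**2*sin(4*y)/4 + 3*y*cos(4*y)/8 - 3*sin(4*y)/32.
Answer: 3*y**2*sin(4*y)/4 + 3*y*cos(4*y)/8 - 3*sin(4*y)/32.


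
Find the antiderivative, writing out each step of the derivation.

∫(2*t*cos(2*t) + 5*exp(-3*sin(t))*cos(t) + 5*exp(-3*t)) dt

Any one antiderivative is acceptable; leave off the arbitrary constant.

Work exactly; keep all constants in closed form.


Step 1. Rewrite: now ∫(2*t*cos(2*t)) dt + ∫(5*exp(-3*sin(t))*cos(t)) dt + ∫(5*exp(-3*t)) dt.
Step 2. Evaluate the standard form: now ∫(2*t*cos(2*t)) dt + ∫(5*exp(-3*sin(t))*cos(t)) dt - 5*exp(-3*t)/3.
Step 3. Integrate ∫(2*t*cos(2*t)) dt by parts with u = t, dv = (2*cos(2*t)) dt, so v = sin(2*t): now t*sin(2*t) + ∫(5*exp(-3*sin(t))*cos(t)) dt + ∫(-sin(2*t)) dt - 5*exp(-3*t)/3.
Step 4. Evaluate the standard form: now t*sin(2*t) + cos(2*t)/2 + ∫(5*exp(-3*sin(t))*cos(t)) dt - 5*exp(-3*t)/3.
Step 5. Substitute u = sin(t), turning ∫(5*exp(-3*sin(t))*cos(t)) dt into ∫(5*exp(-3*u)) du: now t*sin(2*t) + cos(2*t)/2 + ∫(5*exp(-3*u)) du - 5*exp(-3*t)/3.
Step 6. Evaluate the standard form: now t*sin(2*t) + cos(2*t)/2 - 5*exp(-3*u)/3 - 5*exp(-3*t)/3.
Step 7. Substitute back u = sin(t): now t*sin(2*t) + cos(2*t)/2 - 5*exp(-3*sin(t))/3 - 5*exp(-3*t)/3.
Answer: t*sin(2*t) + cos(2*t)/2 - 5*exp(-3*sin(t))/3 - 5*exp(-3*t)/3.


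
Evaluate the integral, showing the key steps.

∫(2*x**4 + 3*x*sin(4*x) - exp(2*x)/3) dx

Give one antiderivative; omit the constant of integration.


Step 1. Rewrite: now ∫(2*x**4) dx + ∫(3*x*sin(4*x)) dx + ∫(-exp(2*x)/3) dx.
Step 2. Evaluate the standard form: now 2*x**5/5 + ∫(3*x*sin(4*x)) dx + ∫(-exp(2*x)/3) dx.
Step 3. Evaluate the standard form: now 2*x**5/5 - exp(2*x)/6 + ∫(3*x*sin(4*x)) dx.
Step 4. Integrate ∫(3*x*sin(4*x)) dx by parts with u = x, dv = (3*sin(4*x)) dx, so v = -3*cos(4*x)/4: now 2*x**5/5 - 3*x*cos(4*x)/4 - exp(2*x)/6 + ∫(3*cos(4*x)/4) dx.
Step 5. Evaluate the standard form: now 2*x**5/5 - 3*x*cos(4*x)/4 - exp(2*x)/6 + 3*sin(4*x)/16.
Answer: 2*x**5/5 - 3*x*cos(4*x)/4 - exp(2*x)/6 + 3*sin(4*x)/16.


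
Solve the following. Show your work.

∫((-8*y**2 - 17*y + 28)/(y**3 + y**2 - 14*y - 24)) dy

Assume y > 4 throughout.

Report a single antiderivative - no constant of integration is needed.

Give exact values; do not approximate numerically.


Step 1. Decompose ∫((-8*y**2 - 17*y + 28)/(y**3 + y**2 - 14*y - 24)) dy by partial fractions, (-8*y**2 - 17*y + 28)/(y**3 + y**2 - 14*y - 24) = 1/(y + 3) - 5/(y + 2) - 4/(y - 4): now ∫(-4/(y - 4)) dy + ∫(-5/(y + 2)) dy + ∫(1/(y + 3)) dy.
Step 2. Evaluate the standard form [assuming y > 4]: now -4*log(y - 4) + ∫(-5/(y + 2)) dy + ∫(1/(y + 3)) dy.
Step 3. Evaluate the standard form [assuming y > -2]: now -4*log(y - 4) - 5*log(y + 2) + ∫(1/(y + 3)) dy.
Step 4. Evaluate the standard form [assuming y > -3]: now -4*log(y - 4) - 5*log(y + 2) + log(y + 3).
Answer: -4*log(y - 4) - 5*log(y + 2) + log(y + 3).


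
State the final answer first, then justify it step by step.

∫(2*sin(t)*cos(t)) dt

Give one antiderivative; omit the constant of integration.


The answer is sin(t)**2.
Step 1. Substitute u = sin(t), turning ∫(2*sin(t)*cos(t)) dt into ∫(2*u) du: now ∫(2*u) du.
Step 2. Evaluate the standard form: now u**2.
Step 3. Substitute back u = sin(t): now sin(t)**2.
Answer: sin(t)**2.


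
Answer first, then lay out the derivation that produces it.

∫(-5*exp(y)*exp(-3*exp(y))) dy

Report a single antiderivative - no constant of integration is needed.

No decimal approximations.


The answer is 5*exp(-3*exp(y))/3.
Step 1. Substitute u = exp(y), turning ∫(-5*exp(y)*exp(-3*exp(y))) dy into ∫(-5*exp(-3*u)) du: now ∫(-5*exp(-3*u)) du.
Step 2. Evaluate the standard form: now 5*exp(-3*u)/3.
Step 3. Substitute back u = exp(y): now 5*exp(-3*exp(y))/3.
Answer: 5*exp(-3*exp(y))/3.


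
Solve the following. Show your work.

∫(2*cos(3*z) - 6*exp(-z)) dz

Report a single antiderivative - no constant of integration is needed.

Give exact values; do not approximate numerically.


Step 1. Rewrite: now ∫(-6*exp(-z)) dz + ∫(2*cos(3*z)) dz.
Step 2. Evaluate the standard form: now ∫(2*cos(3*z)) dz + 6*exp(-z).
Step 3. Evaluate the standard form: now 2*sin(3*z)/3 + 6*exp(-z).
Answer: 2*sin(3*z)/3 + 6*exp(-z).


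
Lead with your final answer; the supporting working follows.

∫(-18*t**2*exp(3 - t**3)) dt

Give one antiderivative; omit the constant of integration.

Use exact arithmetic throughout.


The answer is 6*exp(3 - t**3).
Step 1. Substitute u = t**3 - 3, turning ∫(-18*t**2*exp(3 - t**3)) dt into ∫(-6*exp(-u)) du: now ∫(-6*exp(-u)) du.
Step 2. Evaluate the standard form: now 6*exp(-u).
Step 3. Substitute back u = t**3 - 3: now 6*exp(3 - t**3).
Answer: 6*exp(3 - t**3).


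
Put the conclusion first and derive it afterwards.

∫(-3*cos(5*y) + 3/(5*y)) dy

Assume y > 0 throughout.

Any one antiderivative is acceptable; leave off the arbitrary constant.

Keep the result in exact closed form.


The answer is 3*log(y)/5 - 3*sin(5*y)/5.
Step 1. Rewrite: now ∫(3/(5*y)) dy + ∫(-3*cos(5*y)) dy.
Step 2. Evaluate the standard form: now -3*sin(5*y)/5 + ∫(3/(5*y)) dy.
Step 3. Evaluate the standard form [assuming y > 0]: now 3*log(y)/5 - 3*sin(5*y)/5.
Answer: 3*log(y)/5 - 3*sin(5*y)/5.


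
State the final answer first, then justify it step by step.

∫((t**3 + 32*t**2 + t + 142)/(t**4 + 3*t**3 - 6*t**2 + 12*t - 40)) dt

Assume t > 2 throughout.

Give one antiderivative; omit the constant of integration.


The answer is 5*log(t - 2) - 4*log(t + 5) - atan(t/2)/2.
Step 1. Decompose ∫((t**3 + 32*t**2 + t + 142)/(t**4 + 3*t**3 - 6*t**2 + 12*t - 40)) dt by partial fractions, (t**3 + 32*t**2 + t + 142)/(t**4 + 3*t**3 - 6*t**2 + 12*t - 40) = -1/(t**2 + 4) - 4/(t + 5) + 5/(t - 2): now ∫(5/(t - 2)) dt + ∫(-4/(t + 5)) dt + ∫(-1/(t**2 + 4)) dt.
Step 2. Evaluate the standard form [assuming t > -5]: now -4*log(t + 5) + ∫(5/(t - 2)) dt + ∫(-1/(t**2 + 4)) dt.
Step 3. Evaluate the standard form [assuming t > 2]: now 5*log(t - 2) - 4*log(t + 5) + ∫(-1/(t**2 + 4)) dt.
Step 4. Evaluate the standard form: now 5*log(t - 2) - 4*log(t + 5) - atan(t/2)/2.
Answer: 5*log(t - 2) - 4*log(t + 5) - atan(t/2)/2.


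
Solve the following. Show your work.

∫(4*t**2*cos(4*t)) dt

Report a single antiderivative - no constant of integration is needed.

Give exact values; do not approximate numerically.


Step 1. Integrate ∫(4*t**2*cos(4*t)) dt by parts with u = t**2, dv = (4*cos(4*t)) dt, so v = sin(4*t): now t**2*sin(4*t) + ∫(-2*t*sin(4*t)) dt.
Step 2. Integrate ∫(-2*t*sin(4*t)) dt by parts with u = t, dv = (-2*sin(4*t)) dt, so v = cos(4*t)/2: now t**2*sin(4*t) + t*cos(4*t)/2 + ∫(-cos(4*t)/2) dt.
Step 3. Evaluate the standard form: now t**2*sin(4*t) + t*cos(4*t)/2 - sin(4*t)/8.
Answer: t**2*sin(4*t) + t*cos(4*t)/2 - sin(4*t)/8.


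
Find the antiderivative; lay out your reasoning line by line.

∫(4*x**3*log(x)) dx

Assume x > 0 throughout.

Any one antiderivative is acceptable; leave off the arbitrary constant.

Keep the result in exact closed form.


Step 1. Integrate ∫(4*x**3*log(x)) dx by parts with u = log(x), dv = (4*x**3) dx, so v = x**4 [assuming x > 0]: now x**4*log(x) + ∫(-x**3) dx.
Step 2. Evaluate the standard form: now x**4*log(x) - x**4/4.
Answer: x**4*log(x) - x**4/4.


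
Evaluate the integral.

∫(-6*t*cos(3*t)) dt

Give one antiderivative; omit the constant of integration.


Answer: -2*t*sin(3*t) - 2*cos(3*t)/3.


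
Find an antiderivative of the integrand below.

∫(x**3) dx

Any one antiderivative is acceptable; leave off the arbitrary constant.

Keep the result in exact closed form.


Answer: x**4/4.


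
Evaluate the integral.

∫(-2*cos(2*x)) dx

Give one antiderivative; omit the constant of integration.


Answer: -sin(2*x).


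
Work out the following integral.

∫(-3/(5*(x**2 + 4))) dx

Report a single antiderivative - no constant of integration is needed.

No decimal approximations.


Answer: -3*atan(x/2)/10.


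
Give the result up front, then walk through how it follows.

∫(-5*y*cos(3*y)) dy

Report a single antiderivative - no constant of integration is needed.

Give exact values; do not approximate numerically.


The answer is -5*y*sin(3*y)/3 - 5*cos(3*y)/9.
Step 1. Integrate ∫(-5*y*cos(3*y)) dy by parts with u = y, dv = (-5*cos(3*y)) dy, so v = -5*sin(3*y)/3: now -5*y*sin(3*y)/3 + ∫(5*sin(3*y)/3) dy.
Step 2. Evaluate the standard form: now -5*y*sin(3*y)/3 - 5*cos(3*y)/9.
Answer: -5*y*sin(3*y)/3 - 5*cos(3*y)/9.


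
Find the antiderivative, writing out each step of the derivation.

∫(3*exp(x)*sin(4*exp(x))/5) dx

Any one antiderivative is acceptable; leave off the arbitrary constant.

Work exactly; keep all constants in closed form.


Step 1. Substitute u = exp(x), turning ∫(3*exp(x)*sin(4*exp(x))/5) dx into ∫(3*sin(4*u)/5) du: now ∫(3*sin(4*u)/5) du.
Step 2. Evaluate the standard form: now -3*cos(4*u)/20.
Step 3. Substitute back u = exp(x): now -3*cos(4*exp(x))/20.
Answer: -3*cos(4*exp(x))/20.


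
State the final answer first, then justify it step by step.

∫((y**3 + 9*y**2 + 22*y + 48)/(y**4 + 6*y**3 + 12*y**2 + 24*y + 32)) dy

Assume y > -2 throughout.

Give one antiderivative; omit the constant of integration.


The answer is 2*log(y + 2) - log(y + 4) + 3*atan(y/2)/2.
Step 1. Decompose ∫((y**3 + 9*y**2 + 22*y + 48)/(y**4 + 6*y**3 + 12*y**2 + 24*y + 32)) dy by partial fractions, (y**3 + 9*y**2 + 22*y + 48)/(y**4 + 6*y**3 + 12*y**2 + 24*y + 32) = 3/(y**2 + 4) - 1/(y + 4) + 2/(y + 2): now ∫(2/(y + 2)) dy + ∫(-1/(y + 4)) dy + ∫(3/(y**2 + 4)) dy.
Step 2. Evaluate the standard form [assuming y > -4]: now -log(y + 4) + ∫(2/(y + 2)) dy + ∫(3/(y**2 + 4)) dy.
Step 3. Evaluate the standard form [assuming y > -2]: now 2*log(y + 2) - log(y + 4) + ∫(3/(y**2 + 4)) dy.
Step 4. Evaluate the standard form: now 2*log(y + 2) - log(y + 4) + 3*atan(y/2)/2.
Answer: 2*log(y + 2) - log(y + 4) + 3*atan(y/2)/2.


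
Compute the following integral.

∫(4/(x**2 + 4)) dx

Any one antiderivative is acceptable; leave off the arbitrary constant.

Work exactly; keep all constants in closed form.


Answer: 2*atan(x/2).


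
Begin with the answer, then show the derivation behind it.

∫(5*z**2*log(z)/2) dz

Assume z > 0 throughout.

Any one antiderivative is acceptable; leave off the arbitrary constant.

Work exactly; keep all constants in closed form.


The answer is 5*z**3*log(z)/6 - 5*z**3/18.
Step 1. Integrate ∫(5*z**2*log(z)/2) dz by parts with u = log(z), dv = (5*z**2/2) dz, so v = 5*z**3/6 [assuming z > 0]: now 5*z**3*log(z)/6 + ∫(-5*z**2/6) dz.
Step 2. Evaluate the standard form: now 5*z**3*log(z)/6 - 5*z**3/18.
Answer: 5*z**3*log(z)/6 - 5*z**3/18.


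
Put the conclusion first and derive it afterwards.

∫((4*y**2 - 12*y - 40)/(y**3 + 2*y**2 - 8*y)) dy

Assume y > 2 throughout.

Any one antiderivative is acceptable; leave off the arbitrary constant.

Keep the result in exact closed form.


The answer is 5*log(y) - 4*log(y - 2) + 3*log(y + 4).
Step 1. Decompose ∫((4*y**2 - 12*y - 40)/(y**3 + 2*y**2 - 8*y)) dy by partial fractions, (4*y**2 - 12*y - 40)/(y**3 + 2*y**2 - 8*y) = 3/(y + 4) - 4/(y - 2) + 5/y: now ∫(5/y) dy + ∫(-4/(y - 2)) dy + ∫(3/(y + 4)) dy.
Step 2. Evaluate the standard form [assuming y > -4]: now 3*log(y + 4) + ∫(5/y) dy + ∫(-4/(y - 2)) dy.
Step 3. Evaluate the standard form [assuming y > 2]: now -4*log(y - 2) + 3*log(y + 4) + ∫(5/y) dy.
Step 4. Evaluate the standard form [assuming y > 0]: now 5*log(y) - 4*log(y - 2) + 3*log(y + 4).
Answer: 5*log(y) - 4*log(y - 2) + 3*log(y + 4).


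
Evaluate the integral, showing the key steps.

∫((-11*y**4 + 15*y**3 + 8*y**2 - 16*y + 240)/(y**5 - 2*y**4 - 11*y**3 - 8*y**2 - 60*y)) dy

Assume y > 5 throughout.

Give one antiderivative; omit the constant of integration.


Step 1. Decompose ∫((-11*y**4 + 15*y**3 + 8*y**2 - 16*y + 240)/(y**5 - 2*y**4 - 11*y**3 - 8*y**2 - 60*y)) dy by partial fractions, (-11*y**4 + 15*y**3 + 8*y**2 - 16*y + 240)/(y**5 - 2*y**4 - 11*y**3 - 8*y**2 - 60*y) = 4/(y**2 + 4) - 3/(y + 3) - 4/(y - 5) - 4/y: now ∫(-4/y) dy + ∫(-4/(y - 5)) dy + ∫(-3/(y + 3)) dy + ∫(4/(y**2 + 4)) dy.
Step 2. Evaluate the standard form [assuming y > -3]: now -3*log(y + 3) + ∫(-4/y) dy + ∫(-4/(y - 5)) dy + ∫(4/(y**2 + 4)) dy.
Step 3. Evaluate the standard form [assuming y > 5]: now -4*log(y - 5) - 3*log(y + 3) + ∫(-4/y) dy + ∫(4/(y**2 + 4)) dy.
Step 4. Evaluate the standard form [assuming y > 0]: now -4*log(y) - 4*log(y - 5) - 3*log(y + 3) + ∫(4/(y**2 + 4)) dy.
Step 5. Evaluate the standard form: now -4*log(y) - 4*log(y - 5) - 3*log(y + 3) + 2*atan(y/2).
Answer: -4*log(y) - 4*log(y - 5) - 3*log(y + 3) + 2*atan(y/2).


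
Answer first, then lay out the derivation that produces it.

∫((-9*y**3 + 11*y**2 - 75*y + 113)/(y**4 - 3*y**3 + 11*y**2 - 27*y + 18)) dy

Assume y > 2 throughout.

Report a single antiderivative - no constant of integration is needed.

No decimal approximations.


The answer is -5*log(y - 2) - 4*log(y - 1) - 2*atan(y/3)/3.
Step 1. Decompose ∫((-9*y**3 + 11*y**2 - 75*y + 113)/(y**4 - 3*y**3 + 11*y**2 - 27*y + 18)) dy by partial fractions, (-9*y**3 + 11*y**2 - 75*y + 113)/(y**4 - 3*y**3 + 11*y**2 - 27*y + 18) = -2/(y**2 + 9) - 4/(y - 1) - 5/(y - 2): now ∫(-5/(y - 2)) dy + ∫(-4/(y - 1)) dy + ∫(-2/(y**2 + 9)) dy.
Step 2. Evaluate the standard form [assuming y > 2]: now -5*log(y - 2) + ∫(-4/(y - 1)) dy + ∫(-2/(y**2 + 9)) dy.
Step 3. Evaluate the standard form [assuming y > 1]: now -5*log(y - 2) - 4*log(y - 1) + ∫(-2/(y**2 + 9)) dy.
Step 4. Evaluate the standard form: now -5*log(y - 2) - 4*log(y - 1) - 2*atan(y/3)/3.
Answer: -5*log(y - 2) - 4*log(y - 1) - 2*atan(y/3)/3.


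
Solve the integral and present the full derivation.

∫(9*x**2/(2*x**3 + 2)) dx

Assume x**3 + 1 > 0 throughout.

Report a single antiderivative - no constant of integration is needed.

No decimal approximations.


Step 1. Substitute u = x**3 + 1, turning ∫(9*x**2/(2*x**3 + 2)) dx into ∫(3/(2*u)) du: now ∫(3/(2*u)) du.
Step 2. Evaluate the standard form [assuming u > 0]: now 3*log(u)/2.
Step 3. Substitute back u = x**3 + 1: now 3*log(x**3 + 1)/2.
Answer: 3*log(x**3 + 1)/2.


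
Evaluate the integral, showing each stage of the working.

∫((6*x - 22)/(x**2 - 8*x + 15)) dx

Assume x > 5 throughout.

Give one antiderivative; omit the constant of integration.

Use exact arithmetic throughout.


Step 1. Decompose ∫((6*x - 22)/(x**2 - 8*x + 15)) dx by partial fractions, (6*x - 22)/(x**2 - 8*x + 15) = 2/(x - 3) + 4/(x - 5): now ∫(4/(x - 5)) dx + ∫(2/(x - 3)) dx.
Step 2. Evaluate the standard form [assuming x > 5]: now 4*log(x - 5) + ∫(2/(x - 3)) dx.
Step 3. Evaluate the standard form [assuming x > 3]: now 4*log(x - 5) + 2*log(x - 3).
Answer: 4*log(x - 5) + 2*log(x - 3).


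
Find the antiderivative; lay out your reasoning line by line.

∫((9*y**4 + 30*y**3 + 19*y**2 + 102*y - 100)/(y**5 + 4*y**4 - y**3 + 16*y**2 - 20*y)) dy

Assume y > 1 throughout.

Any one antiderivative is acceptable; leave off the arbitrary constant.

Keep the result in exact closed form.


Step 1. Decompose ∫((9*y**4 + 30*y**3 + 19*y**2 + 102*y - 100)/(y**5 + 4*y**4 - y**3 + 16*y**2 - 20*y)) dy by partial fractions, (9*y**4 + 30*y**3 + 19*y**2 + 102*y - 100)/(y**5 + 4*y**4 - y**3 + 16*y**2 - 20*y) = 2/(y**2 + 4) + 2/(y + 5) + 2/(y - 1) + 5/y: now ∫(5/y) dy + ∫(2/(y - 1)) dy + ∫(2/(y + 5)) dy + ∫(2/(y**2 + 4)) dy.
Step 2. Evaluate the standard form [assuming y > -5]: now 2*log(y + 5) + ∫(5/y) dy + ∫(2/(y - 1)) dy + ∫(2/(y**2 + 4)) dy.
Step 3. Evaluate the standard form [assuming y > 1]: now 2*log(y - 1) + 2*log(y + 5) + ∫(5/y) dy + ∫(2/(y**2 + 4)) dy.
Step 4. Evaluate the standard form [assuming y > 0]: now 5*log(y) + 2*log(y - 1) + 2*log(y + 5) + ∫(2/(y**2 + 4)) dy.
Step 5. Evaluate the standard form: now 5*log(y) + 2*log(y - 1) + 2*log(y + 5) + atan(y/2).
Answer: 5*log(y) + 2*log(y - 1) + 2*log(y + 5) + atan(y/2).


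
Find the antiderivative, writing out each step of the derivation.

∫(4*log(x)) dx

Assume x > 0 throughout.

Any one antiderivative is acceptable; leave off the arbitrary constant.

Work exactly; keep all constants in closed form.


Step 1. Integrate ∫(4*log(x)) dx by parts with u = log(x), dv = (4) dx, so v = 4*x [assuming x > 0]: now 4*x*log(x) + ∫(-4) dx.
Step 2. Evaluate the standard form: now 4*x*log(x) - 4*x.
Answer: 4*x*log(x) - 4*x.


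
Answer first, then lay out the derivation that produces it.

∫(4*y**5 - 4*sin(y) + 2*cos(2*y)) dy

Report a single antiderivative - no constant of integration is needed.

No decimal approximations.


The answer is 2*y**6/3 + sin(2*y) + 4*cos(y).
Step 1. Rewrite: now ∫(4*y**5) dy + ∫(-4*sin(y)) dy + ∫(2*cos(2*y)) dy.
Step 2. Evaluate the standard form: now 4*cos(y) + ∫(4*y**5) dy + ∫(2*cos(2*y)) dy.
Step 3. Evaluate the standard form: now sin(2*y) + 4*cos(y) + ∫(4*y**5) dy.
Step 4. Evaluate the standard form: now 2*y**6/3 + sin(2*y) + 4*cos(y).
Answer: 2*y**6/3 + sin(2*y) + 4*cos(y).


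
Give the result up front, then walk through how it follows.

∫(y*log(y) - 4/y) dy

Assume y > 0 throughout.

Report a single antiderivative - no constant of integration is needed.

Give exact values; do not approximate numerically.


The answer is y**2*log(y)/2 - y**2/4 - 4*log(y).
Step 1. Rewrite: now ∫(-4/y) dy + ∫(y*log(y)) dy.
Step 2. Evaluate the standard form [assuming y > 0]: now -4*log(y) + ∫(y*log(y)) dy.
Step 3. Integrate ∫(y*log(y)) dy by parts with u = log(y), dv = (y) dy, so v = y**2/2 [assuming y > 0]: now y**2*log(y)/2 - 4*log(y) + ∫(-y/2) dy.
Step 4. Evaluate the standard form: now y**2*log(y)/2 - y**2/4 - 4*log(y).
Answer: y**2*log(y)/2 - y**2/4 - 4*log(y).


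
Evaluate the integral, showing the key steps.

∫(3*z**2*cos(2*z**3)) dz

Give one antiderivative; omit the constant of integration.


Step 1. Substitute u = z**3, turning ∫(3*z**2*cos(2*z**3)) dz into ∫(cos(2*u)) du: now ∫(cos(2*u)) du.
Step 2. Evaluate the standard form: now sin(2*u)/2.
Step 3. Substitute back u = z**3: now sin(2*z**3)/2.
Answer: sin(2*z**3)/2.


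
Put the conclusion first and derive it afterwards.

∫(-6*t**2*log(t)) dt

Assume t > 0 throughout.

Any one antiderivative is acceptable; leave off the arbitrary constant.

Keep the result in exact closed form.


The answer is -2*t**3*log(t) + 2*t**3/3.
Step 1. Integrate ∫(-6*t**2*log(t)) dt by parts with u = log(t), dv = (-6*t**2) dt, so v = -2*t**3 [assuming t > 0]: now -2*t**3*log(t) + ∫(2*t**2) dt.
Step 2. Evaluate the standard form: now -2*t**3*log(t) + 2*t**3/3.
Answer: -2*t**3*log(t) + 2*t**3/3.


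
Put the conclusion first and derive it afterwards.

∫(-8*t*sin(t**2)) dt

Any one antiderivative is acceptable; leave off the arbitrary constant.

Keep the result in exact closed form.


The answer is 4*cos(t**2).
Step 1. Substitute u = t**2, turning ∫(-8*t*sin(t**2)) dt into ∫(-4*sin(u)) du: now ∫(-4*sin(u)) du.
Step 2. Evaluate the standard form: now 4*cos(u).
Step 3. Substitute back u = t**2: now 4*cos(t**2).
Answer: 4*cos(t**2).


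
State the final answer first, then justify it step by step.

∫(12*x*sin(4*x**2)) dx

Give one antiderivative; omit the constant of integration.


The answer is -3*cos(4*x**2)/2.
Step 1. Substitute u = x**2, turning ∫(12*x*sin(4*x**2)) dx into ∫(6*sin(4*u)) du: now ∫(6*sin(4*u)) du.
Step 2. Evaluate the standard form: now -3*cos(4*u)/2.
Step 3. Substitute back u = x**2: now -3*cos(4*x**2)/2.
Answer: -3*cos(4*x**2)/2.


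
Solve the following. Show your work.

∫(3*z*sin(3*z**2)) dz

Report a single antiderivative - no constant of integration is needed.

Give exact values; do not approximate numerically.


Step 1. Substitute u = z**2, turning ∫(3*z*sin(3*z**2)) dz into ∫(3*sin(3*u)/2) du: now ∫(3*sin(3*u)/2) du.
Step 2. Evaluate the standard form: now -cos(3*u)/2.
Step 3. Substitute back u = z**2: now -cos(3*z**2)/2.
Answer: -cos(3*z**2)/2.


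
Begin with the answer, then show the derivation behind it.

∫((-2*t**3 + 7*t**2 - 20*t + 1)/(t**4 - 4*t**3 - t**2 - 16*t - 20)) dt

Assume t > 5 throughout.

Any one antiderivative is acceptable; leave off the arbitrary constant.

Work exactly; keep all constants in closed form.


The answer is -log(t - 5) - log(t + 1) + 3*atan(t/2)/2.
Step 1. Decompose ∫((-2*t**3 + 7*t**2 - 20*t + 1)/(t**4 - 4*t**3 - t**2 - 16*t - 20)) dt by partial fractions, (-2*t**3 + 7*t**2 - 20*t + 1)/(t**4 - 4*t**3 - t**2 - 16*t - 20) = 3/(t**2 + 4) - 1/(t + 1) - 1/(t - 5): now ∫(-1/(t - 5)) dt + ∫(-1/(t + 1)) dt + ∫(3/(t**2 + 4)) dt.
Step 2. Evaluate the standard form [assuming t > -1]: now -log(t + 1) + ∫(-1/(t - 5)) dt + ∫(3/(t**2 + 4)) dt.
Step 3. Evaluate the standard form [assuming t > 5]: now -log(t - 5) - log(t + 1) + ∫(3/(t**2 + 4)) dt.
Step 4. Evaluate the standard form: now -log(t - 5) - log(t + 1) + 3*atan(t/2)/2.
Answer: -log(t - 5) - log(t + 1) + 3*atan(t/2)/2.


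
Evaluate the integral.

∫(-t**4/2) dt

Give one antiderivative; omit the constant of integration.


Answer: -t**5/10.


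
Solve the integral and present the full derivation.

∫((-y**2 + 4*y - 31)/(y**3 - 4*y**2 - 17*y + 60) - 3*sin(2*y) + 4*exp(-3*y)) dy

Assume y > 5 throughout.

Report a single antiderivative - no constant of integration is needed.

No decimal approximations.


Step 1. Rewrite: now ∫((-y**2 + 4*y - 31)/(y**3 - 4*y**2 - 17*y + 60)) dy + ∫(4*exp(-3*y)) dy + ∫(-3*sin(2*y)) dy.
Step 2. Decompose ∫((-y**2 + 4*y - 31)/(y**3 - 4*y**2 - 17*y + 60)) dy by partial fractions, (-y**2 + 4*y - 31)/(y**3 - 4*y**2 - 17*y + 60) = -1/(y + 4) + 2/(y - 3) - 2/(y - 5): now ∫(-2/(y - 5)) dy + ∫(2/(y - 3)) dy + ∫(-1/(y + 4)) dy + ∫(4*exp(-3*y)) dy + ∫(-3*sin(2*y)) dy.
Step 3. Evaluate the standard form [assuming y > 3]: now 2*log(y - 3) + ∫(-2/(y - 5)) dy + ∫(-1/(y + 4)) dy + ∫(4*exp(-3*y)) dy + ∫(-3*sin(2*y)) dy.
Step 4. Evaluate the standard form [assuming y > 5]: now -2*log(y - 5) + 2*log(y - 3) + ∫(-1/(y + 4)) dy + ∫(4*exp(-3*y)) dy + ∫(-3*sin(2*y)) dy.
Step 5. Evaluate the standard form [assuming y > -4]: now -2*log(y - 5) + 2*log(y - 3) - log(y + 4) + ∫(4*exp(-3*y)) dy + ∫(-3*sin(2*y)) dy.
Step 6. Evaluate the standard form: now -2*log(y - 5) + 2*log(y - 3) - log(y + 4) + ∫(-3*sin(2*y)) dy - 4*exp(-3*y)/3.
Step 7. Evaluate the standard form: now -2*log(y - 5) + 2*log(y - 3) - log(y + 4) + 3*cos(2*y)/2 - 4*exp(-3*y)/3.
Answer: -2*log(y - 5) + 2*log(y - 3) - log(y + 4) + 3*cos(2*y)/2 - 4*exp(-3*y)/3.


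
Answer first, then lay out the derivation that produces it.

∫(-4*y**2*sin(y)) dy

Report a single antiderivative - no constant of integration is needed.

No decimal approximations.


The answer is 4*y**2*cos(y) - 8*y*sin(y) - 8*cos(y).
Step 1. Integrate ∫(-4*y**2*sin(y)) dy by parts with u = y**2, dv = (-4*sin(y)) dy, so v = 4*cos(y): now 4*y**2*cos(y) + ∫(-8*y*cos(y)) dy.
Step 2. Integrate ∫(-8*y*cos(y)) dy by parts with u = y, dv = (-8*cos(y)) dy, so v = -8*sin(y): now 4*y**2*cos(y) - 8*y*sin(y) + ∫(8*sin(y)) dy.
Step 3. Evaluate the standard form: now 4*y**2*cos(y) - 8*y*sin(y) - 8*cos(y).
Answer: 4*y**2*cos(y) - 8*y*sin(y) - 8*cos(y).


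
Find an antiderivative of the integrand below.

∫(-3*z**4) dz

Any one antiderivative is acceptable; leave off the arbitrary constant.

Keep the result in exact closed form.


Answer: -3*z**5/5.


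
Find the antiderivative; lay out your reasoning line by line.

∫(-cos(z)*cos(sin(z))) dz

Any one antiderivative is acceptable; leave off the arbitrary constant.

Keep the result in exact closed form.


Step 1. Substitute u = sin(z), turning ∫(-cos(z)*cos(sin(z))) dz into ∫(-cos(u)) du: now ∫(-cos(u)) du.
Step 2. Evaluate the standard form: now -sin(u).
Step 3. Substitute back u = sin(z): now -sin(sin(z)).
Answer: -sin(sin(z)).


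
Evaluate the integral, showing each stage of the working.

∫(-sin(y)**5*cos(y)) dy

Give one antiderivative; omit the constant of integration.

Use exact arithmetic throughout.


Step 1. Substitute u = sin(y), turning ∫(-sin(y)**5*cos(y)) dy into ∫(-u**5) du: now ∫(-u**5) du.
Step 2. Evaluate the standard form: now -u**6/6.
Step 3. Substitute back u = sin(y): now -sin(y)**6/6.
Answer: -sin(y)**6/6.


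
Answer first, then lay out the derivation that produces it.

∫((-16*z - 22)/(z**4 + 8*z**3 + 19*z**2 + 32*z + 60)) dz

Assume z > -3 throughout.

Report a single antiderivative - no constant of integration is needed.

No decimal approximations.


The answer is log(z + 3) - log(z + 5) - atan(z/2).
Step 1. Decompose ∫((-16*z - 22)/(z**4 + 8*z**3 + 19*z**2 + 32*z + 60)) dz by partial fractions, (-16*z - 22)/(z**4 + 8*z**3 + 19*z**2 + 32*z + 60) = -2/(z**2 + 4) - 1/(z + 5) + 1/(z + 3): now ∫(1/(z + 3)) dz + ∫(-1/(z + 5)) dz + ∫(-2/(z**2 + 4)) dz.
Step 2. Evaluate the standard form [assuming z > -5]: now -log(z + 5) + ∫(1/(z + 3)) dz + ∫(-2/(z**2 + 4)) dz.
Step 3. Evaluate the standard form [assuming z > -3]: now log(z + 3) - log(z + 5) + ∫(-2/(z**2 + 4)) dz.
Step 4. Evaluate the standard form: now log(z + 3) - log(z + 5) - atan(z/2).
Answer: log(z + 3) - log(z + 5) - atan(z/2).


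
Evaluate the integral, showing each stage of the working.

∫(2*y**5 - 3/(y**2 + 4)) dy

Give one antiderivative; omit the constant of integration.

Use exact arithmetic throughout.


Step 1. Rewrite: now ∫(2*y**5) dy + ∫(-3/(y**2 + 4)) dy.
Step 2. Evaluate the standard form: now -3*atan(y/2)/2 + ∫(2*y**5) dy.
Step 3. Evaluate the standard form: now y**6/3 - 3*atan(y/2)/2.
Answer: y**6/3 - 3*atan(y/2)/2.


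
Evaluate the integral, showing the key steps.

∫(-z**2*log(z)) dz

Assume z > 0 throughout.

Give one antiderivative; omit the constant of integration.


Step 1. Integrate ∫(-z**2*log(z)) dz by parts with u = log(z), dv = (-z**2) dz, so v = -z**3/3 [assuming z > 0]: now -z**3*log(z)/3 + ∫(z**2/3) dz.
Step 2. Evaluate the standard form: now -z**3*log(z)/3 + z**3/9.
Answer: -z**3*log(z)/3 + z**3/9.


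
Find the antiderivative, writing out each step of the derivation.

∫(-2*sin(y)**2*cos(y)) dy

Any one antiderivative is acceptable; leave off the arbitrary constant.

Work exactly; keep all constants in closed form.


Step 1. Substitute u = sin(y), turning ∫(-2*sin(y)**2*cos(y)) dy into ∫(-2*u**2) du: now ∫(-2*u**2) du.
Step 2. Evaluate the standard form: now -2*u**3/3.
Step 3. Substitute back u = sin(y): now -2*sin(y)**3/3.
Answer: -2*sin(y)**3/3.


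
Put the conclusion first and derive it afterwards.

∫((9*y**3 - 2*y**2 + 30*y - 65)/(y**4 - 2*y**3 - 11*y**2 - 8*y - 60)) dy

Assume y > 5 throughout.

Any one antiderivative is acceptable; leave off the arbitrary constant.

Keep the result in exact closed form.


The answer is 5*log(y - 5) + 4*log(y + 3) + 3*atan(y/2)/2.
Step 1. Decompose ∫((9*y**3 - 2*y**2 + 30*y - 65)/(y**4 - 2*y**3 - 11*y**2 - 8*y - 60)) dy by partial fractions, (9*y**3 - 2*y**2 + 30*y - 65)/(y**4 - 2*y**3 - 11*y**2 - 8*y - 60) = 3/(y**2 + 4) + 4/(y + 3) + 5/(y - 5): now ∫(5/(y - 5)) dy + ∫(4/(y + 3)) dy + ∫(3/(y**2 + 4)) dy.
Step 2. Evaluate the standard form [assuming y > -3]: now 4*log(y + 3) + ∫(5/(y - 5)) dy + ∫(3/(y**2 + 4)) dy.
Step 3. Evaluate the standard form [assuming y > 5]: now 5*log(y - 5) + 4*log(y + 3) + ∫(3/(y**2 + 4)) dy.
Step 4. Evaluate the standard form: now 5*log(y - 5) + 4*log(y + 3) + 3*atan(y/2)/2.
Answer: 5*log(y - 5) + 4*log(y + 3) + 3*atan(y/2)/2.


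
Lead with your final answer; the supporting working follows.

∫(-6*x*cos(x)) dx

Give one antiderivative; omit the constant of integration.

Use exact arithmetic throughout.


The answer is -6*x*sin(x) - 6*cos(x).
Step 1. Integrate ∫(-6*x*cos(x)) dx by parts with u = x, dv = (-6*cos(x)) dx, so v = -6*sin(x): now -6*x*sin(x) + ∫(6*sin(x)) dx.
Step 2. Evaluate the standard form: now -6*x*sin(x) - 6*cos(x).
Answer: -6*x*sin(x) - 6*cos(x).


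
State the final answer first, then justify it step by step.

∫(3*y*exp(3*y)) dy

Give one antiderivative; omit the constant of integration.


The answer is y*exp(3*y) - exp(3*y)/3.
Step 1. Integrate ∫(3*y*exp(3*y)) dy by parts with u = y, dv = (3*exp(3*y)) dy, so v = exp(3*y): now y*exp(3*y) + ∫(-exp(3*y)) dy.
Step 2. Evaluate the standard form: now y*exp(3*y) - exp(3*y)/3.
Answer: y*exp(3*y) - exp(3*y)/3.


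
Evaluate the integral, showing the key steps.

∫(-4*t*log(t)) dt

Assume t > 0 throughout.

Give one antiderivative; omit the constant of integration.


Step 1. Integrate ∫(-4*t*log(t)) dt by parts with u = log(t), dv = (-4*t) dt, so v = -2*t**2 [assuming t > 0]: now -2*t**2*log(t) + ∫(2*t) dt.
Step 2. Evaluate the standard form: now -2*t**2*log(t) + t**2.
Answer: -2*t**2*log(t) + t**2.


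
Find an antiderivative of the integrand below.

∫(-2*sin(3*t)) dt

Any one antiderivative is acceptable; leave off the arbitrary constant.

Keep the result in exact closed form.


Answer: 2*cos(3*t)/3.


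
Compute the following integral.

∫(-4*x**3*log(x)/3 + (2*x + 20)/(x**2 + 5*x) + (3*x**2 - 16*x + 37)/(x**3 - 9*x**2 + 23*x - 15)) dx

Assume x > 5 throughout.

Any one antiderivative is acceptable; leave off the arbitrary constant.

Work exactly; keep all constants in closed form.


Answer: -x**4*log(x)/3 + x**4/12 + 4*log(x) + 4*log(x - 5) - 4*log(x - 3) + 3*log(x - 1) - 2*log(x + 5).


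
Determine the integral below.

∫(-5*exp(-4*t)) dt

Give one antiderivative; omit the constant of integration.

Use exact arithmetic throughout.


Answer: 5*exp(-4*t)/4.


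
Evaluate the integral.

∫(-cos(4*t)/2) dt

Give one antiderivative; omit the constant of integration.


Answer: -sin(4*t)/8.


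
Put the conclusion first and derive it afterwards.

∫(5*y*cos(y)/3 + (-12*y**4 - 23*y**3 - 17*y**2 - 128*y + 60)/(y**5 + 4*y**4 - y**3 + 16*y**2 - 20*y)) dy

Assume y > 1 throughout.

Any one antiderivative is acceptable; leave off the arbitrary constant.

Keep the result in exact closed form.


The answer is 5*y*sin(y)/3 - 3*log(y) - 4*log(y - 1) - 5*log(y + 5) + 5*cos(y)/3 + 2*atan(y/2).
Step 1. Rewrite: now ∫(5*y*cos(y)/3) dy + ∫((-12*y**4 - 23*y**3 - 17*y**2 - 128*y + 60)/(y**5 + 4*y**4 - y**3 + 16*y**2 - 20*y)) dy.
Step 2. Integrate ∫(5*y*cos(y)/3) dy by parts with u = y, dv = (5*cos(y)/3) dy, so v = 5*sin(y)/3: now 5*y*sin(y)/3 + ∫((-12*y**4 - 23*y**3 - 17*y**2 - 128*y + 60)/(y**5 + 4*y**4 - y**3 + 16*y**2 - 20*y)) dy + ∫(-5*sin(y)/3) dy.
Step 3. Evaluate the standard form: now 5*y*sin(y)/3 + 5*cos(y)/3 + ∫((-12*y**4 - 23*y**3 - 17*y**2 - 128*y + 60)/(y**5 + 4*y**4 - y**3 + 16*y**2 - 20*y)) dy.
Step 4. Decompose ∫((-12*y**4 - 23*y**3 - 17*y**2 - 128*y + 60)/(y**5 + 4*y**4 - y**3 + 16*y**2 - 20*y)) dy by partial fractions, (-12*y**4 - 23*y**3 - 17*y**2 - 128*y + 60)/(y**5 + 4*y**4 - y**3 + 16*y**2 - 20*y) = 4/(y**2 + 4) - 5/(y + 5) - 4/(y - 1) - 3/y: now 5*y*sin(y)/3 + 5*cos(y)/3 + ∫(-3/y) dy + ∫(-4/(y - 1)) dy + ∫(-5/(y + 5)) dy + ∫(4/(y**2 + 4)) dy.
Step 5. Evaluate the standard form [assuming y > -5]: now 5*y*sin(y)/3 - 5*log(y + 5) + 5*cos(y)/3 + ∫(-3/y) dy + ∫(-4/(y - 1)) dy + ∫(4/(y**2 + 4)) dy.
Step 6. Evaluate the standard form [assuming y > 0]: now 5*y*sin(y)/3 - 3*log(y) - 5*log(y + 5) + 5*cos(y)/3 + ∫(-4/(y - 1)) dy + ∫(4/(y**2 + 4)) dy.
Step 7. Evaluate the standard form [assuming y > 1]: now 5*y*sin(y)/3 - 3*log(y) - 4*log(y - 1) - 5*log(y + 5) + 5*cos(y)/3 + ∫(4/(y**2 + 4)) dy.
Step 8. Evaluate the standard form: now 5*y*sin(y)/3 - 3*log(y) - 4*log(y - 1) - 5*log(y + 5) + 5*cos(y)/3 + 2*atan(y/2).
Answer: 5*y*sin(y)/3 - 3*log(y) - 4*log(y - 1) - 5*log(y + 5) + 5*cos(y)/3 + 2*atan(y/2).


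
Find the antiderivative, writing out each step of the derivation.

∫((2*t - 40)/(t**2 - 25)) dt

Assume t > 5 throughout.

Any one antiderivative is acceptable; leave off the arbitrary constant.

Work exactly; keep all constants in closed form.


Step 1. Decompose ∫((2*t - 40)/(t**2 - 25)) dt by partial fractions, (2*t - 40)/(t**2 - 25) = 5/(t + 5) - 3/(t - 5): now ∫(-3/(t - 5)) dt + ∫(5/(t + 5)) dt.
Step 2. Evaluate the standard form [assuming t > 5]: now -3*log(t - 5) + ∫(5/(t + 5)) dt.
Step 3. Evaluate the standard form [assuming t > -5]: now -3*log(t - 5) + 5*log(t + 5).
Answer: -3*log(t - 5) + 5*log(t + 5).


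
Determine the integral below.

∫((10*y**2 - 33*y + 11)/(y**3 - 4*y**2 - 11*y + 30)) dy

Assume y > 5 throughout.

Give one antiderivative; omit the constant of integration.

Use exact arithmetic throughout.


Answer: 4*log(y - 5) + log(y - 2) + 5*log(y + 3).


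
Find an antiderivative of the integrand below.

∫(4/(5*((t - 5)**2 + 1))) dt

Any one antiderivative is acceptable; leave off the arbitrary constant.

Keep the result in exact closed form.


Answer: 4*atan(t - 5)/5.


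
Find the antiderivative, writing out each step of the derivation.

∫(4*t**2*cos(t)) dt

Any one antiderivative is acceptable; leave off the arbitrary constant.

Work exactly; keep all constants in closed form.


Step 1. Integrate ∫(4*t**2*cos(t)) dt by parts with u = t**2, dv = (4*cos(t)) dt, so v = 4*sin(t): now 4*t**2*sin(t) + ∫(-8*t*sin(t)) dt.
Step 2. Integrate ∫(-8*t*sin(t)) dt by parts with u = t, dv = (-8*sin(t)) dt, so v = 8*cos(t): now 4*t**2*sin(t) + 8*t*cos(t) + ∫(-8*cos(t)) dt.
Step 3. Evaluate the standard form: now 4*t**2*sin(t) + 8*t*cos(t) - 8*sin(t).
Answer: 4*t**2*sin(t) + 8*t*cos(t) - 8*sin(t).
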